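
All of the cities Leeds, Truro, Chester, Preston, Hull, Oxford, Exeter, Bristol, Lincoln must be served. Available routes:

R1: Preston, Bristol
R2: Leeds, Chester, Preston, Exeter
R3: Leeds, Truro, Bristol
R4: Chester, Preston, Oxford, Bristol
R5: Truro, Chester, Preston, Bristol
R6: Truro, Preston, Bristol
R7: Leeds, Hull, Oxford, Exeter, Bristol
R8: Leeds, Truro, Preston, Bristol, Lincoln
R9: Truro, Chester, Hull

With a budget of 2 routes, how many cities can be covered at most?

Choosing R5, R7 covers {Leeds, Truro, Chester, Preston, Hull, Oxford, Exeter, Bristol} — 8 cities.
No choice of 2 routes does better; here Lincoln is left uncovered.

8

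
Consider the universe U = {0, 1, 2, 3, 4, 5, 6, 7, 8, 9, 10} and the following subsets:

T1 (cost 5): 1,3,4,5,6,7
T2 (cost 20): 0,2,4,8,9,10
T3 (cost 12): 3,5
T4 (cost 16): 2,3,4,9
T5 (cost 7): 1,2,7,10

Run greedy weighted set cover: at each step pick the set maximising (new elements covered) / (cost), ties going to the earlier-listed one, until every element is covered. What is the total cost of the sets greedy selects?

Pick 1: T1 adds 6 new (1, 3, 4, 5, 6, 7) at cost 5 (ratio 6/5).
Pick 2: T5 adds 2 new (2, 10) at cost 7 (ratio 2/7).
Pick 3: T2 adds 3 new (0, 8, 9) at cost 20 (ratio 3/20).
Greedy total cost: 5 + 7 + 20 = 32. (The true optimum is 25, so greedy overshoots here.)

32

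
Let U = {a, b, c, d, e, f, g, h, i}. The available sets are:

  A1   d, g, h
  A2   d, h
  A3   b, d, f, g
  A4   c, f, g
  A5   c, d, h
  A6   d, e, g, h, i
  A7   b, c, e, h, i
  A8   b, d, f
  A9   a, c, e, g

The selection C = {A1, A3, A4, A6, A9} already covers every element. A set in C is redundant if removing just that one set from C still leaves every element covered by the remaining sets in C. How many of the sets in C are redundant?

Drop A1: the rest still cover every element — redundant.
Drop A3: b uncovered — not redundant.
Drop A4: the rest still cover every element — redundant.
Drop A6: i uncovered — not redundant.
Drop A9: a uncovered — not redundant.
2 redundant: A1, A4.

2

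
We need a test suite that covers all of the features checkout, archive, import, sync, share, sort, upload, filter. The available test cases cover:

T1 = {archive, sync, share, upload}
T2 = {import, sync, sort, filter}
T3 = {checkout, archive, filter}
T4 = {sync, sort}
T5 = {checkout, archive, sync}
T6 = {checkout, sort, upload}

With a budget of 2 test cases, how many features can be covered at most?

Choosing T1, T2 covers {archive, import, sync, share, sort, upload, filter} — 7 features.
No choice of 2 test cases does better; here checkout is left uncovered.

7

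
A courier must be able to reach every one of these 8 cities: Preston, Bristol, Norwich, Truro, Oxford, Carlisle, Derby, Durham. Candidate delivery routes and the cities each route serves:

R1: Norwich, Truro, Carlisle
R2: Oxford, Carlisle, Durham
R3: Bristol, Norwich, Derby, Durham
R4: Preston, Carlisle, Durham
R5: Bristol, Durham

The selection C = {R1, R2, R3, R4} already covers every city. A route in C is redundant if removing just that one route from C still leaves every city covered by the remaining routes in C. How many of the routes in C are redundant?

0

Drop R1: Truro uncovered — not redundant.
Drop R2: Oxford uncovered — not redundant.
Drop R3: Bristol, Derby uncovered — not redundant.
Drop R4: Preston uncovered — not redundant.
None of the routes in C is redundant.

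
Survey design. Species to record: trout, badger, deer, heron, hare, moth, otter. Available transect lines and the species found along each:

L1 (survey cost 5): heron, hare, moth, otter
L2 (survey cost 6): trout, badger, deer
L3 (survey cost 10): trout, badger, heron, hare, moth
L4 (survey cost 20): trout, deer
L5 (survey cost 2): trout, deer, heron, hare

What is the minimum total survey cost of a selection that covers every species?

11

L1, L2 cover every species at survey cost 5 + 6 = 11.
Any cover uses at least 2 transects; among all covering selections none totals below 11.
Greedy by coverage-per-survey cost would pick L5, L1, L2 for 13 — worse than the optimum 11.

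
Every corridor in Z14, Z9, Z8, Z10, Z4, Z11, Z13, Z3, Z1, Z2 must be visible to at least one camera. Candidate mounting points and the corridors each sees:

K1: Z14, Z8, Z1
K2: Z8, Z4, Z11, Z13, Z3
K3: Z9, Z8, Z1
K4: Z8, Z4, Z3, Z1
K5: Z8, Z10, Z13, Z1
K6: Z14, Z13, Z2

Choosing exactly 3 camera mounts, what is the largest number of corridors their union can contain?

Choosing K2, K3, K6 covers {Z14, Z9, Z8, Z4, Z11, Z13, Z3, Z1, Z2} — 9 corridors.
No choice of 3 camera mounts does better; here Z10 is left uncovered.

9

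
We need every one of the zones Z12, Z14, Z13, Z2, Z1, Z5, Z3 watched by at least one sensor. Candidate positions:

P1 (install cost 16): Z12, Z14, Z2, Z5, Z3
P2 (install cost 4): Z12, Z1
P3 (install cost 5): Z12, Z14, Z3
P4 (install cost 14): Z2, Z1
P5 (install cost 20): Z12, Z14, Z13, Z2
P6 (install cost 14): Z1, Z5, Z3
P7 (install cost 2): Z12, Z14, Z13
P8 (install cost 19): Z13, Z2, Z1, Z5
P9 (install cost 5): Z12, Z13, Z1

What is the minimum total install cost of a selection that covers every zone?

21

P1, P9 cover every zone at install cost 16 + 5 = 21.
Any cover uses at least 2 sensor positions; among all covering selections none totals below 21.
Greedy by coverage-per-install cost would pick P7, P2, P3, P1 for 27 — worse than the optimum 21.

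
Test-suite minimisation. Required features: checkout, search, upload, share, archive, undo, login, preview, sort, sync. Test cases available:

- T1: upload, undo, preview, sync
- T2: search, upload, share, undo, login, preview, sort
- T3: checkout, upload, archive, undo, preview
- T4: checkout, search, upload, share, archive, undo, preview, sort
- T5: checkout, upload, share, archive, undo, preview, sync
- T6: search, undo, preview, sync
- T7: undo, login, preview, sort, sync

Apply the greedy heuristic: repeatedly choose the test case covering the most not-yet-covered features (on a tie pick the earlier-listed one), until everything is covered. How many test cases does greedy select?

Pick 1: T4 covers 8 new features (checkout, search, upload, share, archive, undo, preview, sort).
Pick 2: T7 covers 2 new features (login, sync).
Greedy uses 2 test cases.

2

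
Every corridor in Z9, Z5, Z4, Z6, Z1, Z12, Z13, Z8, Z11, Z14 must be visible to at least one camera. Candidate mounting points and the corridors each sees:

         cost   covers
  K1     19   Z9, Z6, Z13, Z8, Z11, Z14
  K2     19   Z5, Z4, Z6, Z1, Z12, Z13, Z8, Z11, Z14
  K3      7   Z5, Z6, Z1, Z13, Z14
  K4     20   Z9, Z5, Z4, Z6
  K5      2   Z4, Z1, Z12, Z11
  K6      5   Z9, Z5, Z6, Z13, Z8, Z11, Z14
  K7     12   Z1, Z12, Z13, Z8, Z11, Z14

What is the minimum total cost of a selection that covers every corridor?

K5, K6 cover every corridor at cost 2 + 5 = 7.
Any cover uses at least 2 camera mounts; among all covering selections none totals below 7.

7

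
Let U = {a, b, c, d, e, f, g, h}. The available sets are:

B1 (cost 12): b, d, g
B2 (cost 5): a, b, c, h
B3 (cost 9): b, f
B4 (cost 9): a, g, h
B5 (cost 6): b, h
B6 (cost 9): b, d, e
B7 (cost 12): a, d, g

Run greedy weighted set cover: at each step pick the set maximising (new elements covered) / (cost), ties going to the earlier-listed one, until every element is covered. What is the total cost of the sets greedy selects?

Pick 1: B2 adds 4 new (a, b, c, h) at cost 5 (ratio 4/5).
Pick 2: B6 adds 2 new (d, e) at cost 9 (ratio 2/9).
Pick 3: B3 adds 1 new (f) at cost 9 (ratio 1/9).
Pick 4: B4 adds 1 new (g) at cost 9 (ratio 1/9).
Greedy total cost: 5 + 9 + 9 + 9 = 32.

32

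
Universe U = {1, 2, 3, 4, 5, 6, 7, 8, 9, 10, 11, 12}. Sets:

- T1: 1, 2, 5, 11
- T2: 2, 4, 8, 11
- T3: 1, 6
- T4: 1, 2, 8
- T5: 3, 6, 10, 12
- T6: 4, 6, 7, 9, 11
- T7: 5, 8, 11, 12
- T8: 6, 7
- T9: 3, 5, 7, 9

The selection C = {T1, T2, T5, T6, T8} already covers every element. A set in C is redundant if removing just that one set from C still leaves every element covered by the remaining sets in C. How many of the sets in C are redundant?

1

Drop T1: 1, 5 uncovered — not redundant.
Drop T2: 8 uncovered — not redundant.
Drop T5: 3, 10, 12 uncovered — not redundant.
Drop T6: 9 uncovered — not redundant.
Drop T8: the rest still cover every element — redundant.
1 redundant: T8.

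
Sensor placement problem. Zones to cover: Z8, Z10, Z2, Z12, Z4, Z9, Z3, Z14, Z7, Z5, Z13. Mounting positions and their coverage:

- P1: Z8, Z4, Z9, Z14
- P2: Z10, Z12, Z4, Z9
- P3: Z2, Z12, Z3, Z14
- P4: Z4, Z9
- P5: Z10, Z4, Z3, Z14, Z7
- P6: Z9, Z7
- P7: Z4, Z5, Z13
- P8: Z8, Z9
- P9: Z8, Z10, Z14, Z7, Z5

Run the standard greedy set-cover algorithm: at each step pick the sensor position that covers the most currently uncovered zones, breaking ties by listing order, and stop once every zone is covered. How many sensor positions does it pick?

4

Pick 1: P5 covers 5 new zones (Z10, Z4, Z3, Z14, Z7).
Pick 2: P1 covers 2 new zones (Z8, Z9).
Pick 3: P3 covers 2 new zones (Z2, Z12).
Pick 4: P7 covers 2 new zones (Z5, Z13).
Greedy uses 4 sensor positions.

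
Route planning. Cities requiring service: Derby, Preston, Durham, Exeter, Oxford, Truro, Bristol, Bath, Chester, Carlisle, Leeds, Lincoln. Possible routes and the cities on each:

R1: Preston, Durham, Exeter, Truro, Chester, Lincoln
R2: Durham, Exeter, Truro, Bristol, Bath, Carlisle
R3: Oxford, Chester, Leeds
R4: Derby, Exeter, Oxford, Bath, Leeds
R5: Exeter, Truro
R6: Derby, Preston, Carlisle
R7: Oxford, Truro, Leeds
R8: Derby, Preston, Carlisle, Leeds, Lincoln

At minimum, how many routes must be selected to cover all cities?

R1, R2, R4 together cover {Derby, Preston, Durham, Exeter, Oxford, Truro, Bristol, Bath, Chester, Carlisle, Leeds, Lincoln} — every city.
No 2 of the 8 routes cover everything (all 28 pairs fall short), so 3 is minimum.

3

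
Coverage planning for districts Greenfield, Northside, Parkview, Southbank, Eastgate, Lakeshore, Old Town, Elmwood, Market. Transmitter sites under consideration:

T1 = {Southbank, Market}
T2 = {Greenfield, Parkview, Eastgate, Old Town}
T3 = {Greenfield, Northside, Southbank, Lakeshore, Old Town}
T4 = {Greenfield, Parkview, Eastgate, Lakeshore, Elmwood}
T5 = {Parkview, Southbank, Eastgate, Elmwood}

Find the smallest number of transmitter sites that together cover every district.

T1, T3, T4 together cover {Greenfield, Northside, Parkview, Southbank, Eastgate, Lakeshore, Old Town, Elmwood, Market} — every district.
No 2 of the 5 transmitter sites cover everything (all 10 pairs fall short), so 3 is minimum.

3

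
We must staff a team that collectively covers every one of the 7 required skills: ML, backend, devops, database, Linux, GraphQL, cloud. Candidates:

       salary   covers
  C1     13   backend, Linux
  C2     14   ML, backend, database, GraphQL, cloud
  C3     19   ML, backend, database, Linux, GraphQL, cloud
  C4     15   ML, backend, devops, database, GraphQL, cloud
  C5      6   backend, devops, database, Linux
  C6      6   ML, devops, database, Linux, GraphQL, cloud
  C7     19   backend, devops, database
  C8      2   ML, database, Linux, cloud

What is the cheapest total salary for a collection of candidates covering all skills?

12

C5, C6 cover every skill at salary 6 + 6 = 12.
Any cover uses at least 2 candidates; among all covering selections none totals below 12.
Greedy by coverage-per-salary would pick C8, C5, C6 for 14 — worse than the optimum 12.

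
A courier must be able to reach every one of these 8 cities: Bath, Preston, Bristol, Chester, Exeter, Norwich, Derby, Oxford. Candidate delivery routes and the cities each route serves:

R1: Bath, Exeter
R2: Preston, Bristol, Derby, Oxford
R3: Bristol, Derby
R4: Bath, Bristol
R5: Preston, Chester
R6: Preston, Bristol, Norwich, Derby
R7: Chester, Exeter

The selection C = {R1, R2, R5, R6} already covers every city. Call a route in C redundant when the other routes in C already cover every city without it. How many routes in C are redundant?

0

Drop R1: Bath, Exeter uncovered — not redundant.
Drop R2: Oxford uncovered — not redundant.
Drop R5: Chester uncovered — not redundant.
Drop R6: Norwich uncovered — not redundant.
None of the routes in C is redundant.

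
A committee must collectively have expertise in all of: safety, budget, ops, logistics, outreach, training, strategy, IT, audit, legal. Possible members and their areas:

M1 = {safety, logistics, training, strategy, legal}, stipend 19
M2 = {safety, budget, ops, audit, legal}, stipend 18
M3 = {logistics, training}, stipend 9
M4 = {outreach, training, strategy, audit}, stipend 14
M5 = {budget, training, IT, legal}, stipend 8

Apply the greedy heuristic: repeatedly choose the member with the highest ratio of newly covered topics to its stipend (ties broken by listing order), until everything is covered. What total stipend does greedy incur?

Pick 1: M5 adds 4 new (budget, training, IT, legal) at stipend 8 (ratio 4/8).
Pick 2: M4 adds 3 new (outreach, strategy, audit) at stipend 14 (ratio 3/14).
Pick 3: M2 adds 2 new (safety, ops) at stipend 18 (ratio 2/18).
Pick 4: M3 adds 1 new (logistics) at stipend 9 (ratio 1/9).
Greedy total stipend: 8 + 14 + 18 + 9 = 49.

49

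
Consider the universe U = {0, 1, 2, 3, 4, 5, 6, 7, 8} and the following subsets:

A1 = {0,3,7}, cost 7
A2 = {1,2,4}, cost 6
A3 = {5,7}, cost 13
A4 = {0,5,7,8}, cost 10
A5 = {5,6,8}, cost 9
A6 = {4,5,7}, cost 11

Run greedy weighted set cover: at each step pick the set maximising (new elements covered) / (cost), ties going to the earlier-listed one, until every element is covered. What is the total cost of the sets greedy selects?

22

Pick 1: A2 adds 3 new (1, 2, 4) at cost 6 (ratio 3/6).
Pick 2: A1 adds 3 new (0, 3, 7) at cost 7 (ratio 3/7).
Pick 3: A5 adds 3 new (5, 6, 8) at cost 9 (ratio 3/9).
Greedy total cost: 6 + 7 + 9 = 22.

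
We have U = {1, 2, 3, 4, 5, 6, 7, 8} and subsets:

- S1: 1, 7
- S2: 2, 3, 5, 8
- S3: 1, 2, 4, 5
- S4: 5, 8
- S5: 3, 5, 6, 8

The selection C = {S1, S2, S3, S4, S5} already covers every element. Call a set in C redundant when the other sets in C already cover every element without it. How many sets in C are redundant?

2

Drop S1: 7 uncovered — not redundant.
Drop S2: the rest still cover every element — redundant.
Drop S3: 4 uncovered — not redundant.
Drop S4: the rest still cover every element — redundant.
Drop S5: 6 uncovered — not redundant.
2 redundant: S2, S4.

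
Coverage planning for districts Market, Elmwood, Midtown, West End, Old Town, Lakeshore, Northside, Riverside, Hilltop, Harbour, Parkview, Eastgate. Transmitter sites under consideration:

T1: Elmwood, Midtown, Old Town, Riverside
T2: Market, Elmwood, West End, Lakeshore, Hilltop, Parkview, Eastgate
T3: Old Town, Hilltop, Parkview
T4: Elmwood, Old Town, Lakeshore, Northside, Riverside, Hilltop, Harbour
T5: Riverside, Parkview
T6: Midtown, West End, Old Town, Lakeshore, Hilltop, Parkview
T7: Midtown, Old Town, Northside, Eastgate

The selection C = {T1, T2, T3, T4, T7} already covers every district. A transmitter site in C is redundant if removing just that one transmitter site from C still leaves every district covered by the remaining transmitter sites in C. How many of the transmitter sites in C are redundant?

3

Drop T1: the rest still cover every district — redundant.
Drop T2: Market, West End uncovered — not redundant.
Drop T3: the rest still cover every district — redundant.
Drop T4: Harbour uncovered — not redundant.
Drop T7: the rest still cover every district — redundant.
3 redundant: T1, T3, T7.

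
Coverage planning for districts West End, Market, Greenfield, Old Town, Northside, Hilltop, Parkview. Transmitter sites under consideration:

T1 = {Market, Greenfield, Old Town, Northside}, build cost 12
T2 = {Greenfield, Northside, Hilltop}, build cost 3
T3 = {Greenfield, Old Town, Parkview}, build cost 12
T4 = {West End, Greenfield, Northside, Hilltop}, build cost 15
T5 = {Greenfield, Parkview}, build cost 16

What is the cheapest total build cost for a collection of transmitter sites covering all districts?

T1, T3, T4 cover every district at build cost 12 + 12 + 15 = 39.
Any cover uses at least 3 transmitter sites; among all covering selections none totals below 39.

39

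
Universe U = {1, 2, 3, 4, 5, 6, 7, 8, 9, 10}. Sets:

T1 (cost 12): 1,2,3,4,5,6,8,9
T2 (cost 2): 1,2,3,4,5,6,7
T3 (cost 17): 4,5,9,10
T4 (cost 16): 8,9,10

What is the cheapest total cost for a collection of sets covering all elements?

18

T2, T4 cover every element at cost 2 + 16 = 18.
Any cover uses at least 2 sets; among all covering selections none totals below 18.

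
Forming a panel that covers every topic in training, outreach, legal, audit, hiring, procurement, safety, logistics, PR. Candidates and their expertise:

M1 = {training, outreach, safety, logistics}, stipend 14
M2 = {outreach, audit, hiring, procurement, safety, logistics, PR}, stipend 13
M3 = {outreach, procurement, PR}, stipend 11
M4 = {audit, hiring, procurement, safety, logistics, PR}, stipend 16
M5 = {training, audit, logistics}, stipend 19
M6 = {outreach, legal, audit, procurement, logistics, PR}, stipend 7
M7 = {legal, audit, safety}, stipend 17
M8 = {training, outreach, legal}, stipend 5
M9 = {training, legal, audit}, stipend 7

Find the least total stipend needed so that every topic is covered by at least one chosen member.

18

M2, M8 cover every topic at stipend 13 + 5 = 18.
Any cover uses at least 2 members; among all covering selections none totals below 18.
Greedy by coverage-per-stipend would pick M6, M8, M2 for 25 — worse than the optimum 18.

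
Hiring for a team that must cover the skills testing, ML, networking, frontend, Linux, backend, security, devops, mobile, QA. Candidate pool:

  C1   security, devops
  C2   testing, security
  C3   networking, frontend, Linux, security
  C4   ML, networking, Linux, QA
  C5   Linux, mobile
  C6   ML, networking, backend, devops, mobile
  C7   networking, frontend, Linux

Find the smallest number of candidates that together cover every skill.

4

C2, C3, C4, C6 together cover {testing, ML, networking, frontend, Linux, backend, security, devops, mobile, QA} — every skill.
No 3 of the 7 candidates cover everything (all 35 triples fall short), so 4 is minimum.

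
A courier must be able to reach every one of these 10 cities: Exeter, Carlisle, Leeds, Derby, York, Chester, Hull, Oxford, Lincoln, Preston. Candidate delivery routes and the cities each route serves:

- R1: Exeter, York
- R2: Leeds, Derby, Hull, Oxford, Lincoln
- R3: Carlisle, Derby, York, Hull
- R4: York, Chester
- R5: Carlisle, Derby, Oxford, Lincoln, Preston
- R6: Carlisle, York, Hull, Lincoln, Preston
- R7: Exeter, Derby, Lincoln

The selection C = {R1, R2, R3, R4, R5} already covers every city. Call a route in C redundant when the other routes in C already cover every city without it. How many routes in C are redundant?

Drop R1: Exeter uncovered — not redundant.
Drop R2: Leeds uncovered — not redundant.
Drop R3: the rest still cover every city — redundant.
Drop R4: Chester uncovered — not redundant.
Drop R5: Preston uncovered — not redundant.
1 redundant: R3.

1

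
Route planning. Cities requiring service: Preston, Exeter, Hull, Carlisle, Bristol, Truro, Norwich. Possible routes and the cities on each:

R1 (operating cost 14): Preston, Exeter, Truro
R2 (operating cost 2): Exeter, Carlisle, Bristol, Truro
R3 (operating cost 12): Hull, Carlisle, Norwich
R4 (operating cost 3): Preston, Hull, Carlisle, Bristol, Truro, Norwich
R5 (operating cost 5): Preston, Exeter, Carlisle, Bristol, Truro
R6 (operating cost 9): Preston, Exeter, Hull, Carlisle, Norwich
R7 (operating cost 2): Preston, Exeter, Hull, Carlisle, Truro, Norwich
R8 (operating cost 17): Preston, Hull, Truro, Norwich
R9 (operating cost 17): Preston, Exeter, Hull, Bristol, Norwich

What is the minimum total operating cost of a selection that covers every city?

R2, R7 cover every city at operating cost 2 + 2 = 4.
Any cover uses at least 2 routes; among all covering selections none totals below 4.

4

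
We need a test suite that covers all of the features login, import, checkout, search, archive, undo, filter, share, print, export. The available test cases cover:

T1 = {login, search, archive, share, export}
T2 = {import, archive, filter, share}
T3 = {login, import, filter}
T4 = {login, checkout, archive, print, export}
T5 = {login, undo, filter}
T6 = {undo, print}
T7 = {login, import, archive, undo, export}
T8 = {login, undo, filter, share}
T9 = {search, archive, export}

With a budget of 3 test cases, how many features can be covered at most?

Choosing T1, T2, T4 covers {login, import, checkout, search, archive, filter, share, print, export} — 9 features.
No choice of 3 test cases does better; here undo is left uncovered.

9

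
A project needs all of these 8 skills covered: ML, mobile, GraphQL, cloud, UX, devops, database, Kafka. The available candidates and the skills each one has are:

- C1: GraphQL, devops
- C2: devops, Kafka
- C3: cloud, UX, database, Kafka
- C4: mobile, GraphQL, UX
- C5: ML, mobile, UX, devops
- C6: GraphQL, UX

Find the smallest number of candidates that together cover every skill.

C1, C3, C5 together cover {ML, mobile, GraphQL, cloud, UX, devops, database, Kafka} — every skill.
No 2 of the 6 candidates cover everything (all 15 pairs fall short), so 3 is minimum.

3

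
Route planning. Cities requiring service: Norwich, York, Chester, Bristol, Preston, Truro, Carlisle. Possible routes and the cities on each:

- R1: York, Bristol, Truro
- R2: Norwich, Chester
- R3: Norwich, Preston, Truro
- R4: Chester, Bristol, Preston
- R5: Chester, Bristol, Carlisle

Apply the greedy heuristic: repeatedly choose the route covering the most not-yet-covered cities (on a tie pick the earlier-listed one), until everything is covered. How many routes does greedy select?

Pick 1: R1 covers 3 new cities (York, Bristol, Truro).
Pick 2: R2 covers 2 new cities (Norwich, Chester).
Pick 3: R3 covers 1 new cities (Preston).
Pick 4: R5 covers 1 new cities (Carlisle).
Greedy uses 4 routes. (The true minimum is 3.)

4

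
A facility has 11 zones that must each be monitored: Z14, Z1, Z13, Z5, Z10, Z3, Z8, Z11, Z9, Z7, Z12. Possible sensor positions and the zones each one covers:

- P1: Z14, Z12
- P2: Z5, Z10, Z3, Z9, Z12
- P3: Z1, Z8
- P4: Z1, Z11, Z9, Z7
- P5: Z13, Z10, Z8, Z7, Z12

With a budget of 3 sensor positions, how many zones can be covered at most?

10

Choosing P2, P4, P5 covers {Z1, Z13, Z5, Z10, Z3, Z8, Z11, Z9, Z7, Z12} — 10 zones.
No choice of 3 sensor positions does better; here Z14 is left uncovered.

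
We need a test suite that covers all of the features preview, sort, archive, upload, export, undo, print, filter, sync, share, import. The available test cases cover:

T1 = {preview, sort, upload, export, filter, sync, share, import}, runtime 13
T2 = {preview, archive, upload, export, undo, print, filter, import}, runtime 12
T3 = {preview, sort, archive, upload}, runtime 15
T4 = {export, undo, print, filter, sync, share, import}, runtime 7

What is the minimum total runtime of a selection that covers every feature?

T3, T4 cover every feature at runtime 15 + 7 = 22.
Any cover uses at least 2 test cases; among all covering selections none totals below 22.

22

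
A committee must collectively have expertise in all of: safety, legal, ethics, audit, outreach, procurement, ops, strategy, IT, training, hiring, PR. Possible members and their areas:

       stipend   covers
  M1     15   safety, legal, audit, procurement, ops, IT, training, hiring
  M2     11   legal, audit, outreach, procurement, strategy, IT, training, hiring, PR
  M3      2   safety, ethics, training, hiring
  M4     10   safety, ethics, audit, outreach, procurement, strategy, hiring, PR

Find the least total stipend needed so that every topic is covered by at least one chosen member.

M1, M4 cover every topic at stipend 15 + 10 = 25.
Any cover uses at least 2 members; among all covering selections none totals below 25.
Greedy by coverage-per-stipend would pick M3, M2, M1 for 28 — worse than the optimum 25.

25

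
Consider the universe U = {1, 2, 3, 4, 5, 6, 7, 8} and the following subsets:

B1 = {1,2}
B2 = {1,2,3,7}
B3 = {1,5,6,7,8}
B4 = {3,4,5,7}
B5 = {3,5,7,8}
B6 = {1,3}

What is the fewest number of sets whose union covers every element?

3

B1, B3, B4 together cover {1, 2, 3, 4, 5, 6, 7, 8} — every element.
No 2 of the 6 sets cover everything (all 15 pairs fall short), so 3 is minimum.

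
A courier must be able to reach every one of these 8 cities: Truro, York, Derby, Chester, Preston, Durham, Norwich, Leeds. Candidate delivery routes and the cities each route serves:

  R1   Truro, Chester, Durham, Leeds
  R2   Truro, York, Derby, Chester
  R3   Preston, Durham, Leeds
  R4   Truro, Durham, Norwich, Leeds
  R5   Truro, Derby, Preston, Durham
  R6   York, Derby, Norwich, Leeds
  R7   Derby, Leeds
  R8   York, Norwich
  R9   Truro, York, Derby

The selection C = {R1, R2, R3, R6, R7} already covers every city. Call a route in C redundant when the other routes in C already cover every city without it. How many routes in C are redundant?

Drop R1: the rest still cover every city — redundant.
Drop R2: the rest still cover every city — redundant.
Drop R3: Preston uncovered — not redundant.
Drop R6: Norwich uncovered — not redundant.
Drop R7: the rest still cover every city — redundant.
3 redundant: R1, R2, R7.

3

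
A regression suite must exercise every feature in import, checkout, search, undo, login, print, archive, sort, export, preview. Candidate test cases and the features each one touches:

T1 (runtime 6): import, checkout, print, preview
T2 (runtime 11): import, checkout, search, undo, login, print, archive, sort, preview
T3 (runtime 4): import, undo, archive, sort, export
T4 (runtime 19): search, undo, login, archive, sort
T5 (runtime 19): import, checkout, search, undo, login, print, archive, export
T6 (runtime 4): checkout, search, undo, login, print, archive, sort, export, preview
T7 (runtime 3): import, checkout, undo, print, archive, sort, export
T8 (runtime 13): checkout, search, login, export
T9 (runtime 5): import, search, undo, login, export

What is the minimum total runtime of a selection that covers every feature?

7

T6, T7 cover every feature at runtime 4 + 3 = 7.
Any cover uses at least 2 test cases; among all covering selections none totals below 7.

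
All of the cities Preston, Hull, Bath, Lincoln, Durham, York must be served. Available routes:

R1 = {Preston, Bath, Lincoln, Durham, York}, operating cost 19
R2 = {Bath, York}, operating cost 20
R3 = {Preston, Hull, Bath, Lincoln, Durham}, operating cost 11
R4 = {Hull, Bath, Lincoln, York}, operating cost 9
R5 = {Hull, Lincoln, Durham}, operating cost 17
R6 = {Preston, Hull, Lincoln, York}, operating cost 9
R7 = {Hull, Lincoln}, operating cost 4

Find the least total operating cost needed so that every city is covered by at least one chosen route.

20

R3, R4 cover every city at operating cost 11 + 9 = 20.
Any cover uses at least 2 routes; among all covering selections none totals below 20.
Greedy by coverage-per-operating cost would pick R7, R3, R4 for 24 — worse than the optimum 20.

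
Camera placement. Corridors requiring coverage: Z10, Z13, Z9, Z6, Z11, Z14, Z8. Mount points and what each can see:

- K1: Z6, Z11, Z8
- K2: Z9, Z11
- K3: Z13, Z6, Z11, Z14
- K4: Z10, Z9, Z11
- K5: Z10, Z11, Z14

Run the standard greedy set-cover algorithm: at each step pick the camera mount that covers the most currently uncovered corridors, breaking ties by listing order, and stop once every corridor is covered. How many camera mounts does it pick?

Pick 1: K3 covers 4 new corridors (Z13, Z6, Z11, Z14).
Pick 2: K4 covers 2 new corridors (Z10, Z9).
Pick 3: K1 covers 1 new corridors (Z8).
Greedy uses 3 camera mounts.

3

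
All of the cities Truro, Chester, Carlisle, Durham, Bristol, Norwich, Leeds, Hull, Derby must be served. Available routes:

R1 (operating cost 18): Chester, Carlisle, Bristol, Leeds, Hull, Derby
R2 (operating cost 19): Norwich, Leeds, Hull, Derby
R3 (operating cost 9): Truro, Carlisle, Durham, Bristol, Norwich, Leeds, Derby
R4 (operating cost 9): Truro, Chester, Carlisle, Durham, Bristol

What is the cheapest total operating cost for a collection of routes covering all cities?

R1, R3 cover every city at operating cost 18 + 9 = 27.
Any cover uses at least 2 routes; among all covering selections none totals below 27.

27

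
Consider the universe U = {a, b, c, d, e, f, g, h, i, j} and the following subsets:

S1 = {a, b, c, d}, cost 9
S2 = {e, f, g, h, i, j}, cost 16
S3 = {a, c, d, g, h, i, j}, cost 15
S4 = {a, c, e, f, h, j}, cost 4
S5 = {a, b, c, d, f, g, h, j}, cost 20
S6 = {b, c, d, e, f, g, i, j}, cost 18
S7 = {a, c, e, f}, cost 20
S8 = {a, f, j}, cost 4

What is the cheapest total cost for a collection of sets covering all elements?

S4, S6 cover every element at cost 4 + 18 = 22.
Any cover uses at least 2 sets; among all covering selections none totals below 22.
Greedy by coverage-per-cost would pick S4, S1, S3 for 28 — worse than the optimum 22.

22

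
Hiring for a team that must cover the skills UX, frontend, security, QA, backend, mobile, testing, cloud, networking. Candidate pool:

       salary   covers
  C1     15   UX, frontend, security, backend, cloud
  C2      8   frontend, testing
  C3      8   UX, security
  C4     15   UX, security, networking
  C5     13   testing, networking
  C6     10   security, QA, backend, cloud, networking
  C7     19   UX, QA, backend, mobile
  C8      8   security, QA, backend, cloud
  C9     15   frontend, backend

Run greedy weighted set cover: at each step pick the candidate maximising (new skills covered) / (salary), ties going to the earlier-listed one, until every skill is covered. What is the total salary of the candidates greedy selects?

45

Pick 1: C6 adds 5 new (security, QA, backend, cloud, networking) at salary 10 (ratio 5/10).
Pick 2: C2 adds 2 new (frontend, testing) at salary 8 (ratio 2/8).
Pick 3: C3 adds 1 new (UX) at salary 8 (ratio 1/8).
Pick 4: C7 adds 1 new (mobile) at salary 19 (ratio 1/19).
Greedy total salary: 10 + 8 + 8 + 19 = 45. (The true optimum is 37, so greedy overshoots here.)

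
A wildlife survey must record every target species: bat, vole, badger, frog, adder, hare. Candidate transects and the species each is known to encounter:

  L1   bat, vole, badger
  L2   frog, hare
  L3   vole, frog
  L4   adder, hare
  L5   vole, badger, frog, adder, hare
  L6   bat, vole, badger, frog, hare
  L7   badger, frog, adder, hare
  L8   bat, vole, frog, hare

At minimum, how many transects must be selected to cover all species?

L1, L5 together cover {bat, vole, badger, frog, adder, hare} — every species.
No single transect contains all 6 species, so 2 is optimal.

2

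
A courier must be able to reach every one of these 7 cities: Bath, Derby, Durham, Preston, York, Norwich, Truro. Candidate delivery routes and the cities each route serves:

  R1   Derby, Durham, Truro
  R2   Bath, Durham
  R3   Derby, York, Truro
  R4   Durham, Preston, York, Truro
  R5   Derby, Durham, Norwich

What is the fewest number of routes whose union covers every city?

R2, R4, R5 together cover {Bath, Derby, Durham, Preston, York, Norwich, Truro} — every city.
No 2 of the 5 routes cover everything (all 10 pairs fall short), so 3 is minimum.

3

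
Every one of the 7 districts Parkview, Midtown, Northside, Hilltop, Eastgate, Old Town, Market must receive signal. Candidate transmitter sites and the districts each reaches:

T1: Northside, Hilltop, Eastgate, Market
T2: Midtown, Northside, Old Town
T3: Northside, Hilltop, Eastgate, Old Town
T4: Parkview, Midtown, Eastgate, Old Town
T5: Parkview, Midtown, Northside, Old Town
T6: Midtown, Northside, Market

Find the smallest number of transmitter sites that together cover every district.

T1, T4 together cover {Parkview, Midtown, Northside, Hilltop, Eastgate, Old Town, Market} — every district.
No single transmitter site contains all 7 districts, so 2 is optimal.

2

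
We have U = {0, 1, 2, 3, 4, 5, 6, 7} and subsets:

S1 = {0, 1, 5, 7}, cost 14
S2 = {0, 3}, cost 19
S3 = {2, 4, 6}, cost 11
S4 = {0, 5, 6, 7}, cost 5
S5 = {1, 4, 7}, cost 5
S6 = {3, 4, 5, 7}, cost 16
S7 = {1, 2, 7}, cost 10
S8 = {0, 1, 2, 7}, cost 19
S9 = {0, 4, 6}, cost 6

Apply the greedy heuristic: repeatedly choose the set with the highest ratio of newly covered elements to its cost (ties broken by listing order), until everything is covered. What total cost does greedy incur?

36

Pick 1: S4 adds 4 new (0, 5, 6, 7) at cost 5 (ratio 4/5).
Pick 2: S5 adds 2 new (1, 4) at cost 5 (ratio 2/5).
Pick 3: S7 adds 1 new (2) at cost 10 (ratio 1/10).
Pick 4: S6 adds 1 new (3) at cost 16 (ratio 1/16).
Greedy total cost: 5 + 5 + 10 + 16 = 36. (The true optimum is 31, so greedy overshoots here.)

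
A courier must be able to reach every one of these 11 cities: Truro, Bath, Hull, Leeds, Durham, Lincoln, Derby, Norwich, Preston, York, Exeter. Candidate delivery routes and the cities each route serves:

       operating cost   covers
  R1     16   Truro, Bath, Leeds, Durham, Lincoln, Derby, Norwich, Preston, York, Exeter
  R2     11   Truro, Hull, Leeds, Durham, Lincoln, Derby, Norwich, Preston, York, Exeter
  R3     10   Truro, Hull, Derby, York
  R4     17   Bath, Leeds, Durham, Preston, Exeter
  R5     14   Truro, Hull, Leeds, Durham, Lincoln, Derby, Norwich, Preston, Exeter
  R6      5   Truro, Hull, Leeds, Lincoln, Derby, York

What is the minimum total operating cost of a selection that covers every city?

R1, R6 cover every city at operating cost 16 + 5 = 21.
Any cover uses at least 2 routes; among all covering selections none totals below 21.

21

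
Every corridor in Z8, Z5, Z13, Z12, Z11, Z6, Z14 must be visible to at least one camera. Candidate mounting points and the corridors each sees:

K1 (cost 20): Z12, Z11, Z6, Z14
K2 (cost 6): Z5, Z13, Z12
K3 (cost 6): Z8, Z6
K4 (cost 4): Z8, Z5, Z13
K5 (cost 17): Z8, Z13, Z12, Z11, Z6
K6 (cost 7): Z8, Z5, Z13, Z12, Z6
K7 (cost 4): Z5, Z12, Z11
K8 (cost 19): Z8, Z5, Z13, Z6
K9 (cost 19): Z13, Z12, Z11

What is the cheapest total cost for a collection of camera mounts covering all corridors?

24

K1, K4 cover every corridor at cost 20 + 4 = 24.
Any cover uses at least 2 camera mounts; among all covering selections none totals below 24.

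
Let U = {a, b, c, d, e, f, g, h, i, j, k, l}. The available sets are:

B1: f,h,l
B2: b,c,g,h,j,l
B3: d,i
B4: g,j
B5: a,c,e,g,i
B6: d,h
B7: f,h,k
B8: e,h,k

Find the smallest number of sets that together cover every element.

4

B2, B3, B5, B7 together cover {a, b, c, d, e, f, g, h, i, j, k, l} — every element.
No 3 of the 8 sets cover everything (all 56 triples fall short), so 4 is minimum.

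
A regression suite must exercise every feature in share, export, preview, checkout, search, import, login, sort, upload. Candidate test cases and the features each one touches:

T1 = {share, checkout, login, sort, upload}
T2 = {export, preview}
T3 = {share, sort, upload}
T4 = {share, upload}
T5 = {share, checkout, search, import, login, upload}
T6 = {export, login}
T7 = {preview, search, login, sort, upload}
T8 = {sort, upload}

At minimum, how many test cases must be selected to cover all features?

T1, T2, T5 together cover {share, export, preview, checkout, search, import, login, sort, upload} — every feature.
No 2 of the 8 test cases cover everything (all 28 pairs fall short), so 3 is minimum.

3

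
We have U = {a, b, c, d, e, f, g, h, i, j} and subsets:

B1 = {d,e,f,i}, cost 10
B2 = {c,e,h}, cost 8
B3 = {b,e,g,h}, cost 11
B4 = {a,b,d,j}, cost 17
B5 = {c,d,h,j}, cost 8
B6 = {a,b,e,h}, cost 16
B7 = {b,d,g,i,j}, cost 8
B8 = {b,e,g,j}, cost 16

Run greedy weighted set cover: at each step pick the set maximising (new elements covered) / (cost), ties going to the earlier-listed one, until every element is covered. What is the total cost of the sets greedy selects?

42

Pick 1: B7 adds 5 new (b, d, g, i, j) at cost 8 (ratio 5/8).
Pick 2: B2 adds 3 new (c, e, h) at cost 8 (ratio 3/8).
Pick 3: B1 adds 1 new (f) at cost 10 (ratio 1/10).
Pick 4: B6 adds 1 new (a) at cost 16 (ratio 1/16).
Greedy total cost: 8 + 8 + 10 + 16 = 42.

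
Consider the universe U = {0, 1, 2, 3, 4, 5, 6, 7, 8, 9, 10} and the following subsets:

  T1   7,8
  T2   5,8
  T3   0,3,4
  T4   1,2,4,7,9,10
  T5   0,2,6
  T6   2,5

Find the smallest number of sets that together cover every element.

T2, T3, T4, T5 together cover {0, 1, 2, 3, 4, 5, 6, 7, 8, 9, 10} — every element.
No 3 of the 6 sets cover everything (all 20 triples fall short), so 4 is minimum.

4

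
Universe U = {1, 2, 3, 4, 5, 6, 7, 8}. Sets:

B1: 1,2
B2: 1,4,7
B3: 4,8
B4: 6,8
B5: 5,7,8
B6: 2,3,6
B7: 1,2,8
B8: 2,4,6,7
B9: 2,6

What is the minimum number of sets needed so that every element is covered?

B2, B5, B6 together cover {1, 2, 3, 4, 5, 6, 7, 8} — every element.
No 2 of the 9 sets cover everything (all 36 pairs fall short), so 3 is minimum.

3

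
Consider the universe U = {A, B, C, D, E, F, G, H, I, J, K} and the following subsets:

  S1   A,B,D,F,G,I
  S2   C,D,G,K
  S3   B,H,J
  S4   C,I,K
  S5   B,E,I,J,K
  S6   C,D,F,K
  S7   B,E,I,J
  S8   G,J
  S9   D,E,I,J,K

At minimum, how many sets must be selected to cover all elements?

4

S1, S2, S3, S5 together cover {A, B, C, D, E, F, G, H, I, J, K} — every element.
No 3 of the 9 sets cover everything (all 84 triples fall short), so 4 is minimum.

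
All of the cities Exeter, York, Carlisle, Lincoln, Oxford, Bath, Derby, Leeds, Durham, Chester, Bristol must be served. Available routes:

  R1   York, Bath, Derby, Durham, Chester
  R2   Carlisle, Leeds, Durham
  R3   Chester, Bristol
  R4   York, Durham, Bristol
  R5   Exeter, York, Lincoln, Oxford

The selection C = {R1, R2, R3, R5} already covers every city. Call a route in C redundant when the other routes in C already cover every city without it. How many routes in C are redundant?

Drop R1: Bath, Derby uncovered — not redundant.
Drop R2: Carlisle, Leeds uncovered — not redundant.
Drop R3: Bristol uncovered — not redundant.
Drop R5: Exeter, Lincoln, Oxford uncovered — not redundant.
None of the routes in C is redundant.

0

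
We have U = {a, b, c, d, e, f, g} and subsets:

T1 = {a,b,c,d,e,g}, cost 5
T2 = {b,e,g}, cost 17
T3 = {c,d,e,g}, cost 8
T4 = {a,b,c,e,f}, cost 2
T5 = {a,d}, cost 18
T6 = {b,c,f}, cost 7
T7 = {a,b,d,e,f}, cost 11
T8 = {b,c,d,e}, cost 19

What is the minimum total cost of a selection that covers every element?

7

T1, T4 cover every element at cost 5 + 2 = 7.
Any cover uses at least 2 sets; among all covering selections none totals below 7.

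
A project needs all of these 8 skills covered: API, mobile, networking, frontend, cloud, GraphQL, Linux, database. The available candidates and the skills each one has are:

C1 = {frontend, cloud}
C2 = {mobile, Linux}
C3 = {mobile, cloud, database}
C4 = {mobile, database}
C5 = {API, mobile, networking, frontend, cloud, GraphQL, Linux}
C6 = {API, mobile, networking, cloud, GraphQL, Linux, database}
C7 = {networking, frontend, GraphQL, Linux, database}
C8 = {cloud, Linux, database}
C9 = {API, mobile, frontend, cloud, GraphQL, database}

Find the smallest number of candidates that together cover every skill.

2

C1, C6 together cover {API, mobile, networking, frontend, cloud, GraphQL, Linux, database} — every skill.
No single candidate contains all 8 skills, so 2 is optimal.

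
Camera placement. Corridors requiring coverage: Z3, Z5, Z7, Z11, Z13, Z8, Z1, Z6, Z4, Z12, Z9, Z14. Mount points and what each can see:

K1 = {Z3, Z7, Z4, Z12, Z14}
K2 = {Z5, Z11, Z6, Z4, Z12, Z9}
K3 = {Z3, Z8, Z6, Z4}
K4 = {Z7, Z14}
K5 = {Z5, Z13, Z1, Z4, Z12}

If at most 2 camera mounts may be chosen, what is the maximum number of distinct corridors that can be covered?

Choosing K1, K2 covers {Z3, Z5, Z7, Z11, Z6, Z4, Z12, Z9, Z14} — 9 corridors.
No choice of 2 camera mounts does better; here Z13, Z8, Z1 are left uncovered.

9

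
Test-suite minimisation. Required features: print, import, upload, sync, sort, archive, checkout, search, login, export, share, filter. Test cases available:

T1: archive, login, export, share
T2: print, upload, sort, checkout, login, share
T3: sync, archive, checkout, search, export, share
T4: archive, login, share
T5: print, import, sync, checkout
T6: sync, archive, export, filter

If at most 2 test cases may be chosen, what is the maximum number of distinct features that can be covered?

10

Choosing T2, T3 covers {print, upload, sync, sort, archive, checkout, search, login, export, share} — 10 features.
No choice of 2 test cases does better; here import, filter are left uncovered.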